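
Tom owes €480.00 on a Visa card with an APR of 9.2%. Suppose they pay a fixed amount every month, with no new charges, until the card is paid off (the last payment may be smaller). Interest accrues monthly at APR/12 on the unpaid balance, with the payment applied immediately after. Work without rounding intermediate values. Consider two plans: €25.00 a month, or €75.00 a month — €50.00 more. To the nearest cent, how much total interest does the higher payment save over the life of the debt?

€27.10

Monthly rate r = 9.2%/12 = 0.766667% = 0.00766667.
At €25.00/mo: n = ⌈−ln(1 − rB₀/P)/ln(1+r)⌉ = 21 payments (last €21.23); total interest = total paid − €480.00 = €41.23.
At €75.00/mo: 7 payments (last €44.13); total interest €14.13.
Interest saved = €41.23 − €14.13 = €27.10.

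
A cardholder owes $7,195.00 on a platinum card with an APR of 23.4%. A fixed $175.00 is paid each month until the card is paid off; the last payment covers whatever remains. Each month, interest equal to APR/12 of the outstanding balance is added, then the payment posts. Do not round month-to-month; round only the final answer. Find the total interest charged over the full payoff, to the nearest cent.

Monthly rate r = 23.4%/12 = 1.95% = 0.0195.
Payoff takes n = ⌈−ln(1 − rB₀/P)/ln(1+r)⌉ = ⌈83.787⌉ = 84 payments; the last is $137.99.
Total paid = 83·$175.00 + $137.99 = $14,662.99.
Total interest = total paid − principal = $14,662.99 − $7,195.00 = $7,467.99.

$7,467.99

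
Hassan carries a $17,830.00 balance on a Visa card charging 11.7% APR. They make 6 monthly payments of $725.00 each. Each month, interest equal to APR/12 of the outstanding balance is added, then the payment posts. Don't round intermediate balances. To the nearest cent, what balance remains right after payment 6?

Monthly rate r = 11.7%/12 = 0.975% = 0.00975.
Each month: B ← B·(1+r) − $725.00.
Month 1: interest $173.84; balance after payment $17,278.84.
Month 2: interest $168.47; balance after payment $16,722.31.
Month 3: interest $163.04; balance after payment $16,160.35.
Month 4: interest $157.56; balance after payment $15,592.92.
Month 5: interest $152.03; balance after payment $15,019.95.
Month 6: interest $146.44; balance after payment $14,441.39.

$14,441.39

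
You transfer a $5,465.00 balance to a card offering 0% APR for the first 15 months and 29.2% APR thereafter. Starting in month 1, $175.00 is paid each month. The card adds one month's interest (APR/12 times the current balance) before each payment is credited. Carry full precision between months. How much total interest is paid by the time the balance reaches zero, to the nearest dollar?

$817

Promo months 1–15 at r₀ = 0%/12 = 0; months 16+ at r₁ = 29.2%/12 = 0.0243333.
After month 15 (no interest yet): B = $5,465.00 − 15·$175.00 = $2,840.00.
Then at r₁ with $175.00/mo: n₂ = −ln(1 − r₁·B/P)/ln(1+r₁) ≈ 20.89 → 21 more payments.
Total paid = 35·$175.00 + $156.79 = $6,281.79; interest = $6,281.79 − $5,465.00 = $816.79.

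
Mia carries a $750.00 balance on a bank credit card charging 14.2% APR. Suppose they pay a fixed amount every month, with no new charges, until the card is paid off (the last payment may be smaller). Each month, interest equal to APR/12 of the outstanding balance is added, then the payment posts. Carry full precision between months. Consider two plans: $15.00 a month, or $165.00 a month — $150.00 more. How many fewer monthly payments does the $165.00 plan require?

72 fewer payments

Monthly rate r = 14.2%/12 = 1.18333% = 0.0118333.
At $15.00/mo: n = ⌈−ln(1 − rB₀/P)/ln(1+r)⌉ = 77 payments (last $2.07); total interest = total paid − $750.00 = $392.07.
At $165.00/mo: 5 payments (last $115.68); total interest $25.68.
Payments saved = 77 − 5 = 72.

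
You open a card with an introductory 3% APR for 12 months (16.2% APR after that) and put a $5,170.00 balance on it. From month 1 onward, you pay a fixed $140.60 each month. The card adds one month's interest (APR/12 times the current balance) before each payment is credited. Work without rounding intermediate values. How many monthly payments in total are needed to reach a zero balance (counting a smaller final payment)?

44 payments

Promo months 1–12 at r₀ = 3%/12 = 0.0025; months 13+ at r₁ = 16.2%/12 = 0.0135.
After month 12: iterate B ← B·(1+r₀) − $140.60 for 12 months → $3,616.66.
Then at r₁ with $140.60/mo: n₂ = −ln(1 − r₁·B/P)/ln(1+r₁) ≈ 31.81 → 32 more payments.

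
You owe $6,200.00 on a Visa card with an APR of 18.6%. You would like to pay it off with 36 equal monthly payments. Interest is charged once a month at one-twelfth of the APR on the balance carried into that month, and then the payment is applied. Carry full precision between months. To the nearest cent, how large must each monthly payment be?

Monthly rate r = 18.6%/12 = 1.55% = 0.0155.
Level-payment amortization: P = B₀·r / (1 − (1+r)^(−n)) = 6200.00·0.0155 / (1 − 1.0155^(−36)).
Denominator 1 − (1+r)^(−36) = 0.425192268.
P = 96.1 / 0.425192268 ≈ 226.02.

$226.02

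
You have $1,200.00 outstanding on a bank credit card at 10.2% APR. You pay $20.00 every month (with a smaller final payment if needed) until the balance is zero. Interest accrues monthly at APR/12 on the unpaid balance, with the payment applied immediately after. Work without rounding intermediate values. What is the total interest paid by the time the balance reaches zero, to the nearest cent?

$485.61

Monthly rate r = 10.2%/12 = 0.85% = 0.0085.
Payoff takes n = ⌈−ln(1 − rB₀/P)/ln(1+r)⌉ = ⌈84.280⌉ = 85 payments; the last is $5.61.
Total paid = 84·$20.00 + $5.61 = $1,685.61.
Total interest = total paid − principal = $1,685.61 − $1,200.00 = $485.61.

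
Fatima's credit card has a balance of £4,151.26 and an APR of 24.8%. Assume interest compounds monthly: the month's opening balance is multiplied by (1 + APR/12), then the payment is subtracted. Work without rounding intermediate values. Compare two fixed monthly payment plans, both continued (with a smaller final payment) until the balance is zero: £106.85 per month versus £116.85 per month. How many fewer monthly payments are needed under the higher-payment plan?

15 fewer payments

Monthly rate r = 24.8%/12 = 2.06667% = 0.0206667.
At £106.85/mo: n = ⌈−ln(1 − rB₀/P)/ln(1+r)⌉ = 80 payments (last £42.86); total interest = total paid − £4,151.26 = £4,332.75.
At £116.85/mo: 65 payments (last £90.88); total interest £3,418.02.
Payments saved = 80 − 65 = 15.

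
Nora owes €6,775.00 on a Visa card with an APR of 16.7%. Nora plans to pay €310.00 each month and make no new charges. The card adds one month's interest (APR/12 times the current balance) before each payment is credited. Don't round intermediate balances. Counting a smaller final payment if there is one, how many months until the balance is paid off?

27 payments

Monthly rate r = 16.7%/12 = 1.39167% = 0.0139167.
Recurrence: B ← B·(1+r) − €310.00.
Month 1: interest €94.29; balance after payment €6,559.29.
Month 2: interest €91.28; balance after payment €6,340.57.
Closed form: n = −ln(1 − rB₀/P)/ln(1+r) = −ln(0.69585)/ln(1.01392) ≈ 26.237, so the balance reaches zero during payment 27.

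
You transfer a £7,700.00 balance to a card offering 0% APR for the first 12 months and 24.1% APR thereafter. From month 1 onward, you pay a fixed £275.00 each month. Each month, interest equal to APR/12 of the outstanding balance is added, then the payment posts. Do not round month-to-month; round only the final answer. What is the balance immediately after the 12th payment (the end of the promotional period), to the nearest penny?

£4,400.00

Promo months 1–12 at r₀ = 0%/12 = 0; months 13+ at r₁ = 24.1%/12 = 0.0200833.
After month 12 (no interest yet): B = £7,700.00 − 12·£275.00 = £4,400.00.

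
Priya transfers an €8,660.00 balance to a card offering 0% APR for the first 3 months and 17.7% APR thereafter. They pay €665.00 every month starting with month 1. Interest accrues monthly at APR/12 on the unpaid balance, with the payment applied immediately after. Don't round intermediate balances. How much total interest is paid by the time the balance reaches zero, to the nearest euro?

€601

Promo months 1–3 at r₀ = 0%/12 = 0; months 4+ at r₁ = 17.7%/12 = 0.01475.
After month 3 (no interest yet): B = €8,660.00 − 3·€665.00 = €6,665.00.
Then at r₁ with €665.00/mo: n₂ = −ln(1 − r₁·B/P)/ln(1+r₁) ≈ 10.93 → 11 more payments.
Total paid = 13·€665.00 + €615.71 = €9,260.71; interest = €9,260.71 − €8,660.00 = €600.71.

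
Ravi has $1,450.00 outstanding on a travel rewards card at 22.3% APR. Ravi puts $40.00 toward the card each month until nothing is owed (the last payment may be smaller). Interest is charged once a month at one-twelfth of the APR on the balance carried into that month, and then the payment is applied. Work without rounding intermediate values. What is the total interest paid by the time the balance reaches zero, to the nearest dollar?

Monthly rate r = 22.3%/12 = 1.85833% = 0.0185833.
Payoff takes n = ⌈−ln(1 − rB₀/P)/ln(1+r)⌉ = ⌈60.815⌉ = 61 payments; the last is $32.65.
Total paid = 60·$40.00 + $32.65 = $2,432.65.
Total interest = total paid − principal = $2,432.65 − $1,450.00 = $982.65.

$983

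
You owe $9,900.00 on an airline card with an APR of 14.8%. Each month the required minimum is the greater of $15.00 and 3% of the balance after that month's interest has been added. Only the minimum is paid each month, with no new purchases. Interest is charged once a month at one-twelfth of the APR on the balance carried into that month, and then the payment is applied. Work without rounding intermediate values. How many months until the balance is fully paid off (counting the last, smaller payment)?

208 months

Monthly rate r = 14.8%/12 = 1.23333% = 0.0123333.
While 3% of the post-interest balance exceeds $15.00, each month B ← (B·(1+r))·(1 − 0.03), i.e. B shrinks by the factor (1+r)·0.97 = 0.98196.
This holds for months 1–165. Entering month 166 the balance is $491.31; 3% of the post-interest balance is now below $15.00, so the flat $15.00 minimum applies from here.
From month 166 a fixed $15.00 at rate r clears $491.31 in 43 more payments. Total: 165 + 43 = 208 months.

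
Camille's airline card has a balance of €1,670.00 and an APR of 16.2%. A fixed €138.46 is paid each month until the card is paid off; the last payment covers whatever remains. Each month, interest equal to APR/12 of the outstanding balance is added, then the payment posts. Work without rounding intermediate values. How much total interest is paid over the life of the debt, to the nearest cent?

Monthly rate r = 16.2%/12 = 1.35% = 0.0135.
Payoff takes n = ⌈−ln(1 − rB₀/P)/ln(1+r)⌉ = ⌈13.253⌉ = 14 payments; the last is €35.27.
Total paid = 13·€138.46 + €35.27 = €1,835.25.
Total interest = total paid − principal = €1,835.25 − €1,670.00 = €165.25.

€165.25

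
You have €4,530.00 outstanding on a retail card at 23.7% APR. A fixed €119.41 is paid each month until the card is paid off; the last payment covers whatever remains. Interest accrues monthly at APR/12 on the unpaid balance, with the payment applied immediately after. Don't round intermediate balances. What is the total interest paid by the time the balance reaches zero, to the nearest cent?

€3,915.99

Monthly rate r = 23.7%/12 = 1.975% = 0.01975.
Payoff takes n = ⌈−ln(1 − rB₀/P)/ln(1+r)⌉ = ⌈70.729⌉ = 71 payments; the last is €87.29.
Total paid = 70·€119.41 + €87.29 = €8,445.99.
Total interest = total paid − principal = €8,445.99 − €4,530.00 = €3,915.99.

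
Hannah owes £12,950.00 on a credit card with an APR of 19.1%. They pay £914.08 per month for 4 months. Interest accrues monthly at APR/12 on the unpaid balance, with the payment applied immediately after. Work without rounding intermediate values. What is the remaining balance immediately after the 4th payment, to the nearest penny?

£10,049.83

Monthly rate r = 19.1%/12 = 1.59167% = 0.0159167.
Each month: B ← B·(1+r) − £914.08.
Month 1: interest £206.12; balance after payment £12,242.04.
Month 2: interest £194.85; balance after payment £11,522.81.
Month 3: interest £183.40; balance after payment £10,792.14.
Month 4: interest £171.77; balance after payment £10,049.83.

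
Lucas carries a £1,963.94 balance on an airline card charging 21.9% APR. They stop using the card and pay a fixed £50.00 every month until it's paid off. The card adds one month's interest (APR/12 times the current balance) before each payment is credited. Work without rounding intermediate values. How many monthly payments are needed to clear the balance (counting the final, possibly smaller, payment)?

70 months

Monthly rate r = 21.9%/12 = 1.825% = 0.01825.
Recurrence: B ← B·(1+r) − £50.00.
Month 1: interest £35.84; balance after payment £1,949.78.
Month 2: interest £35.58; balance after payment £1,935.37.
Closed form: n = −ln(1 − rB₀/P)/ln(1+r) = −ln(0.28316)/ln(1.01825) ≈ 69.765, so the balance reaches zero during payment 70.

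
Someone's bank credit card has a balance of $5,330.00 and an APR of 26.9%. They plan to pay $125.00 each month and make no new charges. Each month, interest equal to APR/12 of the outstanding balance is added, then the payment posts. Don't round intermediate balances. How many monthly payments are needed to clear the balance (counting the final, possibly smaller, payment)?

Monthly rate r = 26.9%/12 = 2.24167% = 0.0224167.
Recurrence: B ← B·(1+r) − $125.00.
Month 1: interest $119.48; balance after payment $5,324.48.
Month 2: interest $119.36; balance after payment $5,318.84.
Closed form: n = −ln(1 − rB₀/P)/ln(1+r) = −ln(0.044153)/ln(1.02242) ≈ 140.740, so the balance reaches zero during payment 141.

141 payments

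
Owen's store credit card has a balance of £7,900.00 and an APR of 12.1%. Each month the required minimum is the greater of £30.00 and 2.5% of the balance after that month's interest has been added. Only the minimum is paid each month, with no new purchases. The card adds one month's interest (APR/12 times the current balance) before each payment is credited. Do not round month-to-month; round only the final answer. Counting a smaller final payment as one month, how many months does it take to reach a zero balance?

175 months

Monthly rate r = 12.1%/12 = 1.00833% = 0.0100833.
While 2.5% of the post-interest balance exceeds £30.00, each month B ← (B·(1+r))·(1 − 0.025), i.e. B shrinks by the factor (1+r)·0.975 = 0.98483.
This holds for months 1–124. Entering month 125 the balance is £1,187.12; 2.5% of the post-interest balance is now below £30.00, so the flat £30.00 minimum applies from here.
From month 125 a fixed £30.00 at rate r clears £1,187.12 in 51 more payments. Total: 124 + 51 = 175 months.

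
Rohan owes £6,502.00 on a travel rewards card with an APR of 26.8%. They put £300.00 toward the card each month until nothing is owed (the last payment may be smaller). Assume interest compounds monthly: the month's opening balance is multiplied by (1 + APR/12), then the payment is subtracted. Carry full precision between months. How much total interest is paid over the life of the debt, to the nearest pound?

Monthly rate r = 26.8%/12 = 2.23333% = 0.0223333.
Payoff takes n = ⌈−ln(1 − rB₀/P)/ln(1+r)⌉ = ⌈29.959⌉ = 30 payments; the last is £287.82.
Total paid = 29·£300.00 + £287.82 = £8,987.82.
Total interest = total paid − principal = £8,987.82 − £6,502.00 = £2,485.82.

£2,486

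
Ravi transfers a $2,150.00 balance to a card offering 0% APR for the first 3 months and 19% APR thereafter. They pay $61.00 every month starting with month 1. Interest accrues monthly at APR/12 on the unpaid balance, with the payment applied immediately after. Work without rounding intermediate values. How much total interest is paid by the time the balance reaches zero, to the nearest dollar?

Promo months 1–3 at r₀ = 0%/12 = 0; months 4+ at r₁ = 19%/12 = 0.0158333.
After month 3 (no interest yet): B = $2,150.00 − 3·$61.00 = $1,967.00.
Then at r₁ with $61.00/mo: n₂ = −ln(1 − r₁·B/P)/ln(1+r₁) ≈ 45.48 → 46 more payments.
Total paid = 48·$61.00 + $29.54 = $2,957.54; interest = $2,957.54 − $2,150.00 = $807.54.

$808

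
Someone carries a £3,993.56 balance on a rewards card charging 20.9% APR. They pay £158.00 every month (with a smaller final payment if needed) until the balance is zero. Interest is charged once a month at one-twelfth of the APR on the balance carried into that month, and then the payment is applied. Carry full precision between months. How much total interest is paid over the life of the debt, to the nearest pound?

Monthly rate r = 20.9%/12 = 1.74167% = 0.0174167.
Payoff takes n = ⌈−ln(1 − rB₀/P)/ln(1+r)⌉ = ⌈33.603⌉ = 34 payments; the last is £95.55.
Total paid = 33·£158.00 + £95.55 = £5,309.55.
Total interest = total paid − principal = £5,309.55 − £3,993.56 = £1,315.99.

£1,316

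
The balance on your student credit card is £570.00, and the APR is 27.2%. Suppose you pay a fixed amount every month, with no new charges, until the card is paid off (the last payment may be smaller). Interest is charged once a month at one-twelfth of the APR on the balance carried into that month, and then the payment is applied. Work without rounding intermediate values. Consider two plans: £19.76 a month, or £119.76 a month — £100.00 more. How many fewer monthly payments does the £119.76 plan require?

Monthly rate r = 27.2%/12 = 2.26667% = 0.0226667.
At £19.76/mo: n = ⌈−ln(1 − rB₀/P)/ln(1+r)⌉ = 48 payments (last £6.60); total interest = total paid − £570.00 = £365.32.
At £119.76/mo: 6 payments (last £11.28); total interest £40.08.
Payments saved = 48 − 6 = 42.

42 fewer payments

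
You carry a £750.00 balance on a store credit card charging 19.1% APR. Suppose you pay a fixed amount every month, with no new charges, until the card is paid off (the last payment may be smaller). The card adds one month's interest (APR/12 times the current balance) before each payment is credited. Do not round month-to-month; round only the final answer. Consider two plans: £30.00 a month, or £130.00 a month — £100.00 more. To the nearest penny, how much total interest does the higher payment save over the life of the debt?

£170.86

Monthly rate r = 19.1%/12 = 1.59167% = 0.0159167.
At £30.00/mo: n = ⌈−ln(1 − rB₀/P)/ln(1+r)⌉ = 33 payments (last £3.90); total interest = total paid − £750.00 = £213.90.
At £130.00/mo: 7 payments (last £13.04); total interest £43.04.
Interest saved = £213.90 − £43.04 = £170.86.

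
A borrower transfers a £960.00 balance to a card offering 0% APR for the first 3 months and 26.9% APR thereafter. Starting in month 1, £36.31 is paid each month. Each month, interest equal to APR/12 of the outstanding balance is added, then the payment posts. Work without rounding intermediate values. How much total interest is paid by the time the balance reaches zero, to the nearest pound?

£370

Promo months 1–3 at r₀ = 0%/12 = 0; months 4+ at r₁ = 26.9%/12 = 0.0224167.
After month 3 (no interest yet): B = £960.00 − 3·£36.31 = £851.07.
Then at r₁ with £36.31/mo: n₂ = −ln(1 − r₁·B/P)/ln(1+r₁) ≈ 33.62 → 34 more payments.
Total paid = 36·£36.31 + £22.62 = £1,329.78; interest = £1,329.78 − £960.00 = £369.78.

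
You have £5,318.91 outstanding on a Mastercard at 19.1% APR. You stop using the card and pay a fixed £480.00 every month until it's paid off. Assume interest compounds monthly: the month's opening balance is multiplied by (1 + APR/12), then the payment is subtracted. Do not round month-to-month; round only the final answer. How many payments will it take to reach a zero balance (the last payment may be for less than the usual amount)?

13 months

Monthly rate r = 19.1%/12 = 1.59167% = 0.0159167.
Recurrence: B ← B·(1+r) − £480.00.
Month 1: interest £84.66; balance after payment £4,923.57.
Month 2: interest £78.37; balance after payment £4,521.94.
Closed form: n = −ln(1 − rB₀/P)/ln(1+r) = −ln(0.82363)/ln(1.01592) ≈ 12.288, so the balance reaches zero during payment 13.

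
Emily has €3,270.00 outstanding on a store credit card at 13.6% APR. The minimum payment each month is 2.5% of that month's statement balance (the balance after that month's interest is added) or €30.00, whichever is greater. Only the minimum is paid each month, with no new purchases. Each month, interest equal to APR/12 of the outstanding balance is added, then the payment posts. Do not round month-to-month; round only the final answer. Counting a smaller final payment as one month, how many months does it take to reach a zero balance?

125 months

Monthly rate r = 13.6%/12 = 1.13333% = 0.0113333.
While 2.5% of the post-interest balance exceeds €30.00, each month B ← (B·(1+r))·(1 − 0.025), i.e. B shrinks by the factor (1+r)·0.975 = 0.98605.
This holds for months 1–73. Entering month 74 the balance is €1,172.65; 2.5% of the post-interest balance is now below €30.00, so the flat €30.00 minimum applies from here.
From month 74 a fixed €30.00 at rate r clears €1,172.65 in 52 more payments. Total: 73 + 52 = 125 months.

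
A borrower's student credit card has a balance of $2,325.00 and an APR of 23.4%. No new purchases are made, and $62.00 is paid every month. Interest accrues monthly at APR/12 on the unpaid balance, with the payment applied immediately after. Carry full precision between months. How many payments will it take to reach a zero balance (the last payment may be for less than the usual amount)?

69 payments

Monthly rate r = 23.4%/12 = 1.95% = 0.0195.
Recurrence: B ← B·(1+r) − $62.00.
Month 1: interest $45.34; balance after payment $2,308.34.
Month 2: interest $45.01; balance after payment $2,291.35.
Closed form: n = −ln(1 − rB₀/P)/ln(1+r) = −ln(0.26875)/ln(1.0195) ≈ 68.038, so the balance reaches zero during payment 69.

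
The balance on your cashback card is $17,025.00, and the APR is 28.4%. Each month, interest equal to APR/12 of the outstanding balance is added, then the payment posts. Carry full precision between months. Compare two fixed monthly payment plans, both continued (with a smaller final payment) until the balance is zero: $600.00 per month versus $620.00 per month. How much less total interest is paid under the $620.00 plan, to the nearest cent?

Monthly rate r = 28.4%/12 = 2.36667% = 0.0236667.
At $600.00/mo: n = ⌈−ln(1 − rB₀/P)/ln(1+r)⌉ = 48 payments (last $360.04); total interest = total paid − $17,025.00 = $11,535.04.
At $620.00/mo: 45 payments (last $538.23); total interest $10,793.23.
Interest saved = $11,535.04 − $10,793.23 = $741.81.

$741.81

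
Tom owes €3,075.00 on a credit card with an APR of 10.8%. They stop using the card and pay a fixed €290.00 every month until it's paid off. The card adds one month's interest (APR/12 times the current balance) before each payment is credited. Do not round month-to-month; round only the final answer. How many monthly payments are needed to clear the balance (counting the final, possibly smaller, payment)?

12 months

Monthly rate r = 10.8%/12 = 0.9% = 0.009.
Recurrence: B ← B·(1+r) − €290.00.
Month 1: interest €27.68; balance after payment €2,812.68.
Month 2: interest €25.31; balance after payment €2,547.99.
Closed form: n = −ln(1 − rB₀/P)/ln(1+r) = −ln(0.90457)/ln(1.009) ≈ 11.194, so the balance reaches zero during payment 12.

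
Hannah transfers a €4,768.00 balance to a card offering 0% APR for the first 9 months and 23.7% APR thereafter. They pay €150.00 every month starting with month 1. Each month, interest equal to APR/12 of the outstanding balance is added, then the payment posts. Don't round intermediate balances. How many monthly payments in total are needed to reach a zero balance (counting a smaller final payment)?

Promo months 1–9 at r₀ = 0%/12 = 0; months 10+ at r₁ = 23.7%/12 = 0.01975.
After month 9 (no interest yet): B = €4,768.00 − 9·€150.00 = €3,418.00.
Then at r₁ with €150.00/mo: n₂ = −ln(1 − r₁·B/P)/ln(1+r₁) ≈ 30.57 → 31 more payments.

40 payments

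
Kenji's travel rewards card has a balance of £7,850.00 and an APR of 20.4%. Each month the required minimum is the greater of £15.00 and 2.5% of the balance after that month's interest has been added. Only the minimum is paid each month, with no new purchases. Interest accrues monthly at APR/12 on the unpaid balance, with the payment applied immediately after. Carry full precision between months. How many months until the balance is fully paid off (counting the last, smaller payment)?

372 months

Monthly rate r = 20.4%/12 = 1.7% = 0.017.
While 2.5% of the post-interest balance exceeds £15.00, each month B ← (B·(1+r))·(1 − 0.025), i.e. B shrinks by the factor (1+r)·0.975 = 0.99157.
This holds for months 1–306. Entering month 307 the balance is £589.51; 2.5% of the post-interest balance is now below £15.00, so the flat £15.00 minimum applies from here.
From month 307 a fixed £15.00 at rate r clears £589.51 in 66 more payments. Total: 306 + 66 = 372 months.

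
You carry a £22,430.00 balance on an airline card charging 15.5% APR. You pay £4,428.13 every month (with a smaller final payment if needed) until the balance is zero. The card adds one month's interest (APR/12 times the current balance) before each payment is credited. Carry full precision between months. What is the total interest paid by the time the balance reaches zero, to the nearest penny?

£922.56

Monthly rate r = 15.5%/12 = 1.29167% = 0.0129167.
Payoff takes n = ⌈−ln(1 − rB₀/P)/ln(1+r)⌉ = ⌈5.272⌉ = 6 payments; the last is £1,211.91.
Total paid = 5·£4,428.13 + £1,211.91 = £23,352.56.
Total interest = total paid − principal = £23,352.56 − £22,430.00 = £922.56.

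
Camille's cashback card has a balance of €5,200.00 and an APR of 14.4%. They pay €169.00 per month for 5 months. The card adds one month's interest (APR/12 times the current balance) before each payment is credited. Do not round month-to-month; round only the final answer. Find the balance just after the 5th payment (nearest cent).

€4,654.05

Monthly rate r = 14.4%/12 = 1.2% = 0.012.
Each month: B ← B·(1+r) − €169.00.
Month 1: interest €62.40; balance after payment €5,093.40.
Month 2: interest €61.12; balance after payment €4,985.52.
Month 3: interest €59.83; balance after payment €4,876.35.
Month 4: interest €58.52; balance after payment €4,765.86.
Month 5: interest €57.19; balance after payment €4,654.05.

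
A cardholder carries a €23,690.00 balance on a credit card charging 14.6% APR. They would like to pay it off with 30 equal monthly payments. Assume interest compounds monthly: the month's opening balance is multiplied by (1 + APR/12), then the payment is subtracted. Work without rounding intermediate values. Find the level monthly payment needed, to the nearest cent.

€947.27

Monthly rate r = 14.6%/12 = 1.21667% = 0.0121667.
Level-payment amortization: P = B₀·r / (1 − (1+r)^(−n)) = 23690.00·0.0121667 / (1 − 1.01217^(−30)).
Denominator 1 − (1+r)^(−30) = 0.304272648.
P = 288.228 / 0.304272648 ≈ 947.27.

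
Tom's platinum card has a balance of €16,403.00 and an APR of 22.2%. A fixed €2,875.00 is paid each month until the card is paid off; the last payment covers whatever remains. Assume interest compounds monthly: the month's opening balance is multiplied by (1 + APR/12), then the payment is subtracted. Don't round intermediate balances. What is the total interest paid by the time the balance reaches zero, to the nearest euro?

Monthly rate r = 22.2%/12 = 1.85% = 0.0185.
Payoff takes n = ⌈−ln(1 − rB₀/P)/ln(1+r)⌉ = ⌈6.085⌉ = 7 payments; the last is €246.76.
Total paid = 6·€2,875.00 + €246.76 = €17,496.76.
Total interest = total paid − principal = €17,496.76 − €16,403.00 = €1,093.76.

€1,094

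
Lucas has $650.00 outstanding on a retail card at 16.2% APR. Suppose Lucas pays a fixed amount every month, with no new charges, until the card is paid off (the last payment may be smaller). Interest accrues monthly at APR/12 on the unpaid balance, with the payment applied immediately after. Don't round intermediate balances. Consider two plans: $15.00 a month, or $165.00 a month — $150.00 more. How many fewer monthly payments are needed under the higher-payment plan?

61 fewer payments

Monthly rate r = 16.2%/12 = 1.35% = 0.0135.
At $15.00/mo: n = ⌈−ln(1 − rB₀/P)/ln(1+r)⌉ = 66 payments (last $8.80); total interest = total paid − $650.00 = $333.80.
At $165.00/mo: 5 payments (last $12.50); total interest $22.50.
Payments saved = 66 − 5 = 61.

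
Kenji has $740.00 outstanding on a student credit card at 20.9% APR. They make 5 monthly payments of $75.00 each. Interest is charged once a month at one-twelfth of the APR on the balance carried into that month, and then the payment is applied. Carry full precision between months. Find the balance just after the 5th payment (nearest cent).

$418.43

Monthly rate r = 20.9%/12 = 1.74167% = 0.0174167.
Each month: B ← B·(1+r) − $75.00.
Month 1: interest $12.89; balance after payment $677.89.
Month 2: interest $11.81; balance after payment $614.69.
Month 3: interest $10.71; balance after payment $550.40.
Month 4: interest $9.59; balance after payment $484.99.
Month 5: interest $8.45; balance after payment $418.43.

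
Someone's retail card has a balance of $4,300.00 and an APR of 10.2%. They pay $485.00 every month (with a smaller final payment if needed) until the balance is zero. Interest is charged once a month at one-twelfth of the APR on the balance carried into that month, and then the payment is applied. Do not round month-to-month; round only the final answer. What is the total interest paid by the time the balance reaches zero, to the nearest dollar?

$190

Monthly rate r = 10.2%/12 = 0.85% = 0.0085.
Payoff takes n = ⌈−ln(1 − rB₀/P)/ln(1+r)⌉ = ⌈9.257⌉ = 10 payments; the last is $125.02.
Total paid = 9·$485.00 + $125.02 = $4,490.02.
Total interest = total paid − principal = $4,490.02 − $4,300.00 = $190.02.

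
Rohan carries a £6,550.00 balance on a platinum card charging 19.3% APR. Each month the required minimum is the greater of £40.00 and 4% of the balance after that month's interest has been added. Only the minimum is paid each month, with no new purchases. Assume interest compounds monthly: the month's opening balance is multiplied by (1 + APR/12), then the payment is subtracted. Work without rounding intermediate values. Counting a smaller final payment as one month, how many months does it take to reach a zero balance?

Monthly rate r = 19.3%/12 = 1.60833% = 0.0160833.
While 4% of the post-interest balance exceeds £40.00, each month B ← (B·(1+r))·(1 − 0.04), i.e. B shrinks by the factor (1+r)·0.96 = 0.97544.
This holds for months 1–77. Entering month 78 the balance is £965.35; 4% of the post-interest balance is now below £40.00, so the flat £40.00 minimum applies from here.
From month 78 a fixed £40.00 at rate r clears £965.35 in 31 more payments. Total: 77 + 31 = 108 months.

108 months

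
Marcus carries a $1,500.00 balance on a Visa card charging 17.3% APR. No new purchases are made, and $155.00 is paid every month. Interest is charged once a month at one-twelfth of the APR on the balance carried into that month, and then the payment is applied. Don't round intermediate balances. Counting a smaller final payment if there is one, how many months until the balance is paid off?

11 payments

Monthly rate r = 17.3%/12 = 1.44167% = 0.0144167.
Recurrence: B ← B·(1+r) − $155.00.
Month 1: interest $21.63; balance after payment $1,366.62.
Month 2: interest $19.70; balance after payment $1,231.33.
Closed form: n = −ln(1 − rB₀/P)/ln(1+r) = −ln(0.86048)/ln(1.01442) ≈ 10.498, so the balance reaches zero during payment 11.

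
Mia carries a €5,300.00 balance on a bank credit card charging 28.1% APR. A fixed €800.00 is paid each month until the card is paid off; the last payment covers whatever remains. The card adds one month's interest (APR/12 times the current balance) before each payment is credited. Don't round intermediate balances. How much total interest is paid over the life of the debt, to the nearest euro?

€528

Monthly rate r = 28.1%/12 = 2.34167% = 0.0234167.
Payoff takes n = ⌈−ln(1 − rB₀/P)/ln(1+r)⌉ = ⌈7.283⌉ = 8 payments; the last is €228.33.
Total paid = 7·€800.00 + €228.33 = €5,828.33.
Total interest = total paid − principal = €5,828.33 − €5,300.00 = €528.33.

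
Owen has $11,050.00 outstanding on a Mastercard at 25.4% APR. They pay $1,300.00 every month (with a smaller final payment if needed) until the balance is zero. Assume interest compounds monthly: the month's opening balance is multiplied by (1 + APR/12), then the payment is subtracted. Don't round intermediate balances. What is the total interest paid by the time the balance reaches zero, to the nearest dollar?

$1,264

Monthly rate r = 25.4%/12 = 2.11667% = 0.0211667.
Payoff takes n = ⌈−ln(1 − rB₀/P)/ln(1+r)⌉ = ⌈9.470⌉ = 10 payments; the last is $613.95.
Total paid = 9·$1,300.00 + $613.95 = $12,313.95.
Total interest = total paid − principal = $12,313.95 − $11,050.00 = $1,263.95.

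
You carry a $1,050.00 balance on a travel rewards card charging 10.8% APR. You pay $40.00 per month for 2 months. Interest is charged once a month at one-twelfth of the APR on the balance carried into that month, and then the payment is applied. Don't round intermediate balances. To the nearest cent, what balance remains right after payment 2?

Monthly rate r = 10.8%/12 = 0.9% = 0.009.
Each month: B ← B·(1+r) − $40.00.
Month 1: interest $9.45; balance after payment $1,019.45.
Month 2: interest $9.18; balance after payment $988.63.

$988.63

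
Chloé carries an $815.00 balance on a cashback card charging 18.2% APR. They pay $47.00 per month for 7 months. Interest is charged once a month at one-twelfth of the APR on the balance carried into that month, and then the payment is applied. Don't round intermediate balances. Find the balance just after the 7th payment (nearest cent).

$561.21

Monthly rate r = 18.2%/12 = 1.51667% = 0.0151667.
Each month: B ← B·(1+r) − $47.00.
Month 1: interest $12.36; balance after payment $780.36.
Month 2: interest $11.84; balance after payment $745.20.
Month 3: interest $11.30; balance after payment $709.50.
Month 4: interest $10.76; balance after payment $673.26.
Month 5: interest $10.21; balance after payment $636.47.
Month 6: interest $9.65; balance after payment $599.12.
Month 7: interest $9.09; balance after payment $561.21.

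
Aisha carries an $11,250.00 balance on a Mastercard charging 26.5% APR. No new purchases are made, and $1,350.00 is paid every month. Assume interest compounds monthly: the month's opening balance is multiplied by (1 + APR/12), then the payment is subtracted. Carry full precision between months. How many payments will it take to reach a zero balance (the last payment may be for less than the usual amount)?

Monthly rate r = 26.5%/12 = 2.20833% = 0.0220833.
Recurrence: B ← B·(1+r) − $1,350.00.
Month 1: interest $248.44; balance after payment $10,148.44.
Month 2: interest $224.11; balance after payment $9,022.55.
Closed form: n = −ln(1 − rB₀/P)/ln(1+r) = −ln(0.81597)/ln(1.02208) ≈ 9.311, so the balance reaches zero during payment 10.

10 months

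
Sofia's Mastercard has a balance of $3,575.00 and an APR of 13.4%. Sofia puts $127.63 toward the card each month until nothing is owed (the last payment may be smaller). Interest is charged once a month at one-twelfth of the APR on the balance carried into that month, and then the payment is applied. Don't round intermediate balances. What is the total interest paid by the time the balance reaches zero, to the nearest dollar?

Monthly rate r = 13.4%/12 = 1.11667% = 0.0111667.
Payoff takes n = ⌈−ln(1 − rB₀/P)/ln(1+r)⌉ = ⌈33.779⌉ = 34 payments; the last is $99.55.
Total paid = 33·$127.63 + $99.55 = $4,311.34.
Total interest = total paid − principal = $4,311.34 − $3,575.00 = $736.34.

$736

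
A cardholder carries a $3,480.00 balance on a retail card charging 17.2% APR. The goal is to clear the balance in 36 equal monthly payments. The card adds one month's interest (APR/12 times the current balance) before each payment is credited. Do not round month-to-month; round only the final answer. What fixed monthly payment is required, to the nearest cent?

Monthly rate r = 17.2%/12 = 1.43333% = 0.0143333.
Level-payment amortization: P = B₀·r / (1 − (1+r)^(−n)) = 3480.00·0.0143333 / (1 − 1.01433^(−36)).
Denominator 1 − (1+r)^(−36) = 0.400906117.
P = 49.88 / 0.400906117 ≈ 124.42.

$124.42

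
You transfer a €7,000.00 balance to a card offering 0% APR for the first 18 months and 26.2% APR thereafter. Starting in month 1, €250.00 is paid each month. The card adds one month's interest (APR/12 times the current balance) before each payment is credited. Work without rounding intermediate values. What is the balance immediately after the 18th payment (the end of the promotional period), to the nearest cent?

€2,500.00

Promo months 1–18 at r₀ = 0%/12 = 0; months 19+ at r₁ = 26.2%/12 = 0.0218333.
After month 18 (no interest yet): B = €7,000.00 − 18·€250.00 = €2,500.00.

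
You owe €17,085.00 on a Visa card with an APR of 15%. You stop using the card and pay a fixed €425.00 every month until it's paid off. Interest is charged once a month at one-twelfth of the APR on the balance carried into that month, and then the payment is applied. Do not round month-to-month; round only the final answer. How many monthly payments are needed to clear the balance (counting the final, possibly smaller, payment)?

57 months

Monthly rate r = 15%/12 = 1.25% = 0.0125.
Recurrence: B ← B·(1+r) − €425.00.
Month 1: interest €213.56; balance after payment €16,873.56.
Month 2: interest €210.92; balance after payment €16,659.48.
Closed form: n = −ln(1 − rB₀/P)/ln(1+r) = −ln(0.4975)/ln(1.0125) ≈ 56.201, so the balance reaches zero during payment 57.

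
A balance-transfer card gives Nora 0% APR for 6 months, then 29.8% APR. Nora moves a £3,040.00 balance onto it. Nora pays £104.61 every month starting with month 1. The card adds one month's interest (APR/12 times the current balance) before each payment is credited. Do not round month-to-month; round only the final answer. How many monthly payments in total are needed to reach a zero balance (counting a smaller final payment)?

Promo months 1–6 at r₀ = 0%/12 = 0; months 7+ at r₁ = 29.8%/12 = 0.0248333.
After month 6 (no interest yet): B = £3,040.00 − 6·£104.61 = £2,412.34.
Then at r₁ with £104.61/mo: n₂ = −ln(1 − r₁·B/P)/ln(1+r₁) ≈ 34.66 → 35 more payments.

41 months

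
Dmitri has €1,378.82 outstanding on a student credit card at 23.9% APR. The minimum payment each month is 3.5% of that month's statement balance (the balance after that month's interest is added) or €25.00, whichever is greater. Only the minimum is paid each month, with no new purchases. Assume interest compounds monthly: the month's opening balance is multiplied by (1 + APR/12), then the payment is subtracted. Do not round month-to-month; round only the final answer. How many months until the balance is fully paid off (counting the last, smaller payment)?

84 months

Monthly rate r = 23.9%/12 = 1.99167% = 0.0199167.
While 3.5% of the post-interest balance exceeds €25.00, each month B ← (B·(1+r))·(1 − 0.035), i.e. B shrinks by the factor (1+r)·0.965 = 0.98422.
This holds for months 1–43. Entering month 44 the balance is €695.77; 3.5% of the post-interest balance is now below €25.00, so the flat €25.00 minimum applies from here.
From month 44 a fixed €25.00 at rate r clears €695.77 in 41 more payments. Total: 43 + 41 = 84 months.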